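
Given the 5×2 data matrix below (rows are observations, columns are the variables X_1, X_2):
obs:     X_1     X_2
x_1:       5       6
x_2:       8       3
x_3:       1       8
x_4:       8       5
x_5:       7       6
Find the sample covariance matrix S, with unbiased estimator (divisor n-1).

Step 1 — column means:
  mean(X_1) = (5 + 8 + 1 + 8 + 7) / 5 = 29/5 = 5.8
  mean(X_2) = (6 + 3 + 8 + 5 + 6) / 5 = 28/5 = 5.6

Step 2 — sample covariance S[i,j] = (1/(n-1)) · Σ_k (x_{k,i} - mean_i) · (x_{k,j} - mean_j), with n-1 = 4.
  S[X_1,X_1] = ((-0.8)·(-0.8) + (2.2)·(2.2) + (-4.8)·(-4.8) + (2.2)·(2.2) + (1.2)·(1.2)) / 4 = 34.8/4 = 8.7
  S[X_1,X_2] = ((-0.8)·(0.4) + (2.2)·(-2.6) + (-4.8)·(2.4) + (2.2)·(-0.6) + (1.2)·(0.4)) / 4 = -18.4/4 = -4.6
  S[X_2,X_2] = ((0.4)·(0.4) + (-2.6)·(-2.6) + (2.4)·(2.4) + (-0.6)·(-0.6) + (0.4)·(0.4)) / 4 = 13.2/4 = 3.3

S is symmetric (S[j,i] = S[i,j]). Assembling:

S = [[8.7, -4.6],
 [-4.6, 3.3]]


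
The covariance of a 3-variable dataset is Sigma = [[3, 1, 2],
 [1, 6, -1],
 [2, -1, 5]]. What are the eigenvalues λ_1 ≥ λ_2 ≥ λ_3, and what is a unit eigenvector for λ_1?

Step 1 — characteristic polynomial p(λ) = det(λI - Sigma) = λ³ - tr·λ² + c_1·λ - det, where tr = trace, c_1 = sum of the principal 2×2 minors, det = det(Sigma):
  tr = 3 + 6 + 5 = 14,
  c_1 = (3·6 - (1)²) + (3·5 - (2)²) + (6·5 - (-1)²) = 17 + 11 + 29 = 57,
  det = 3·(6·5 - (-1)²) - (1)·((1)·5 - (-1)·(2)) + (2)·((1)·(-1) - 6·(2)) = 3·(29) - (1)·(7) + (2)·(-13) = 54.
  So p(λ) = λ³ - 14λ² + 57λ - 54.
Step 2 — look for an integer root (rational root theorem: any rational root is an integer divisor of 54). Testing λ = 6:
  p(6) = 216 - 504 + 342 - 54 = 0  ✓
  Dividing out (λ - 6): p(λ) = (λ - 6)(λ² - 8λ + 9).
Step 3 — remaining eigenvalues from the quadratic λ² - 8λ + 9 = 0:
  Δ = 8² - 4·9 = 64 - 36 = 28,  λ = (8 ± √28)/2 = (8 ± 5.2915)/2 ≈ 6.6458 or 1.3542.
  Sorted: λ_1 = 6.6458,  λ_2 = 6,  λ_3 = 1.3542  (check: sum = 14 = tr ✓).

Step 4 — unit eigenvector for λ_1 ≈ 6.6458: v spans the null space of (Sigma - λ_1 I), whose rows are
  r_1 = (-3.6458, 1, 2),  r_2 = (1, -0.6458, -1),  r_3 = (2, -1, -1.6458).
  v is orthogonal to every row, so take v ∝ r_1 × r_2 = ((1)·(-1) - (2)·(-0.6458), (2)·(1) - (-3.6458)·(-1), (-3.6458)·(-0.6458) - (1)·(1)) ≈ (0.2915, -1.6458, 1.3542).
  Let u = (0.2915, -1.6458, 1.3542).
  ||u|| = √((0.2915)² + (-1.6458)² + (1.3542)²) = √(4.6275) ≈ 2.1512,  v_1 = u/||u|| ≈ (0.1355, -0.7651, 0.6295) (||v_1|| = 1).

λ_1 = 6.6458,  λ_2 = 6,  λ_3 = 1.3542;  v_1 ≈ (0.1355, -0.7651, 0.6295)


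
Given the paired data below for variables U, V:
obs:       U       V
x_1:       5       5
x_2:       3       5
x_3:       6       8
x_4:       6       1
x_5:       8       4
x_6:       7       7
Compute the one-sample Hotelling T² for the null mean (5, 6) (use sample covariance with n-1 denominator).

Step 1 — sample mean vector:
  mean(U) = (5 + 3 + 6 + 6 + 8 + 7) / 6 = 35/6 = 5.8333
  mean(V) = (5 + 5 + 8 + 1 + 4 + 7) / 6 = 30/6 = 5
  x̄ = (5.8333, 5),  deviation x̄ - mu_0 = (5.8333, 5) - (5, 6) = (0.8333, -1).

Step 2 — sample covariance matrix, S[i,j] = (1/(n-1)) · Σ_k (x_{k,i} - mean_i) · (x_{k,j} - mean_j), divisor n-1 = 5:
  S[U,U] = ((-0.8333)·(-0.8333) + (-2.8333)·(-2.8333) + (0.1667)·(0.1667) + (0.1667)·(0.1667) + (2.1667)·(2.1667) + (1.1667)·(1.1667)) / 5 = 14.8333/5 = 2.9667
  S[U,V] = ((-0.8333)·(0) + (-2.8333)·(0) + (0.1667)·(3) + (0.1667)·(-4) + (2.1667)·(-1) + (1.1667)·(2)) / 5 = 0/5 = 0
  S[V,V] = ((0)·(0) + (0)·(0) + (3)·(3) + (-4)·(-4) + (-1)·(-1) + (2)·(2)) / 5 = 30/5 = 6
  S = [[2.9667, 0],
 [0, 6]].

Step 3 — invert S. det(S) = 2.9667·6 - (0)² = 17.8.
  S^{-1} = (1/det) · [[d, -b], [-b, a]] = [[0.3371, 0],
 [0, 0.1667]].

Step 4 — quadratic form (x̄ - mu_0)^T · S^{-1} · (x̄ - mu_0):
  S^{-1} · (x̄ - mu_0) = (0.2809, -0.1667),
  (x̄ - mu_0)^T · [...] = (0.8333)·(0.2809) + (-1)·(-0.1667) = 0.4007.

Step 5 — scale by n: T² = 6 · 0.4007 = 2.4045.

T² ≈ 2.4045


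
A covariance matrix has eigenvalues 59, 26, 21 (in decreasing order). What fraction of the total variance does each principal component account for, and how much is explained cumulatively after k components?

Step 1 — total variance = trace(Sigma) = Σ λ_i = 59 + 26 + 21 = 106.

Step 2 — fraction explained by component i = λ_i / Σ λ:
  PC1: 59/106 = 0.5566
  PC2: 26/106 = 0.2453
  PC3: 21/106 = 0.1981

Step 3 — cumulative fraction after k components = (λ_1 + ... + λ_k) / Σ λ:
  k = 1: 59/106 = 0.5566
  k = 2: (59 + 26)/106 = 85/106 = 0.8019
  k = 3: (59 + 26 + 21)/106 = 106/106 = 1

Summary (fraction, with percent):

explained: PC1 0.5566 (55.66%), PC2 0.2453 (24.53%), PC3 0.1981 (19.81%);  cumulative: 0.5566, 0.8019, 1


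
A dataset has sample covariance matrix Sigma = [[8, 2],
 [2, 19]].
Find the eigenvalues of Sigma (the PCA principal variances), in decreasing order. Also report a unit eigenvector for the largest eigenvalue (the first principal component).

Step 1 — characteristic polynomial of 2×2 Sigma:
  det(Sigma - λI) = λ² - trace · λ + det = 0.
  trace = 8 + 19 = 27, det = 8·19 - (2)² = 148.
Step 2 — discriminant:
  Δ = trace² - 4·det = 729 - 592 = 137.
Step 3 — eigenvalues:
  λ = (trace ± √Δ)/2 = (27 ± 11.7047)/2,
  λ_1 = 19.3523,  λ_2 = 7.6477.

Step 4 — unit eigenvector for λ_1: solve (Sigma - λ_1 I)v = 0. First row:
  (8 - 19.3523)·v_x + (2)·v_y = 0, i.e. (-11.3523)·v_x + (2)·v_y = 0,
  so v ∝ (b, λ_1 - a) = (2, 11.3523) = u.
  ||u|| = √((2)² + (11.3523)²) = √(132.8758) ≈ 11.5272,
  v_1 = u/||u|| ≈ (0.1735, 0.9848) (||v_1|| = 1).

λ_1 = 19.3523,  λ_2 = 7.6477;  v_1 ≈ (0.1735, 0.9848)


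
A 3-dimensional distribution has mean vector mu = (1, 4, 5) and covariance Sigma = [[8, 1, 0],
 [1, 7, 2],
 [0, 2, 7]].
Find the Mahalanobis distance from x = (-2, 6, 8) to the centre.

Step 1 — centre the observation: (x - mu) = (-3, 2, 3).

Step 2 — invert Sigma (cofactor / det for 3×3, or solve directly):
  Sigma^{-1} = [[0.1275, -0.0198, 0.0057],
 [-0.0198, 0.1586, -0.0453],
 [0.0057, -0.0453, 0.1558]].

Step 3 — form the quadratic (x - mu)^T · Sigma^{-1} · (x - mu):
  Sigma^{-1} · (x - mu) = (-0.4051, 0.2408, 0.3598).
  (x - mu)^T · [Sigma^{-1} · (x - mu)] = (-3)·(-0.4051) + (2)·(0.2408) + (3)·(0.3598) = 2.7762.

Step 4 — take square root: d = √(2.7762) ≈ 1.6662.

d(x, mu) = √(2.7762) ≈ 1.6662


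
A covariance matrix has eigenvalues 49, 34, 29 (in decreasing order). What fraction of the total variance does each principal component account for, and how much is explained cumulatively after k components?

Step 1 — total variance = trace(Sigma) = Σ λ_i = 49 + 34 + 29 = 112.

Step 2 — fraction explained by component i = λ_i / Σ λ:
  PC1: 49/112 = 0.4375
  PC2: 34/112 = 0.3036
  PC3: 29/112 = 0.2589

Step 3 — cumulative fraction after k components = (λ_1 + ... + λ_k) / Σ λ:
  k = 1: 49/112 = 0.4375
  k = 2: (49 + 34)/112 = 83/112 = 0.7411
  k = 3: (49 + 34 + 29)/112 = 112/112 = 1

Summary (fraction, with percent):

explained: PC1 0.4375 (43.75%), PC2 0.3036 (30.36%), PC3 0.2589 (25.89%);  cumulative: 0.4375, 0.7411, 1


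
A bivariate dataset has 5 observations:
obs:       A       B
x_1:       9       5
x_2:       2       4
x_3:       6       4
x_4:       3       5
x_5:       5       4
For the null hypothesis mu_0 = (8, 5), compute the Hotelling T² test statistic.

Step 1 — sample mean vector:
  mean(A) = (9 + 2 + 6 + 3 + 5) / 5 = 25/5 = 5
  mean(B) = (5 + 4 + 4 + 5 + 4) / 5 = 22/5 = 4.4
  x̄ = (5, 4.4),  deviation x̄ - mu_0 = (5, 4.4) - (8, 5) = (-3, -0.6).

Step 2 — sample covariance matrix, S[i,j] = (1/(n-1)) · Σ_k (x_{k,i} - mean_i) · (x_{k,j} - mean_j), divisor n-1 = 4:
  S[A,A] = ((4)·(4) + (-3)·(-3) + (1)·(1) + (-2)·(-2) + (0)·(0)) / 4 = 30/4 = 7.5
  S[A,B] = ((4)·(0.6) + (-3)·(-0.4) + (1)·(-0.4) + (-2)·(0.6) + (0)·(-0.4)) / 4 = 2/4 = 0.5
  S[B,B] = ((0.6)·(0.6) + (-0.4)·(-0.4) + (-0.4)·(-0.4) + (0.6)·(0.6) + (-0.4)·(-0.4)) / 4 = 1.2/4 = 0.3
  S = [[7.5, 0.5],
 [0.5, 0.3]].

Step 3 — invert S. det(S) = 7.5·0.3 - (0.5)² = 2.
  S^{-1} = (1/det) · [[d, -b], [-b, a]] = [[0.15, -0.25],
 [-0.25, 3.75]].

Step 4 — quadratic form (x̄ - mu_0)^T · S^{-1} · (x̄ - mu_0):
  S^{-1} · (x̄ - mu_0) = (-0.3, -1.5),
  (x̄ - mu_0)^T · [...] = (-3)·(-0.3) + (-0.6)·(-1.5) = 1.8.

Step 5 — scale by n: T² = 5 · 1.8 = 9.

T² ≈ 9


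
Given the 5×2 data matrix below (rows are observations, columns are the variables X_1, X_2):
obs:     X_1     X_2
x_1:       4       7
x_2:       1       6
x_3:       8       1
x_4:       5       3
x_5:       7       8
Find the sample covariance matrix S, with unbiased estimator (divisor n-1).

Step 1 — column means:
  mean(X_1) = (4 + 1 + 8 + 5 + 7) / 5 = 25/5 = 5
  mean(X_2) = (7 + 6 + 1 + 3 + 8) / 5 = 25/5 = 5

Step 2 — sample covariance S[i,j] = (1/(n-1)) · Σ_k (x_{k,i} - mean_i) · (x_{k,j} - mean_j), with n-1 = 4.
  S[X_1,X_1] = ((-1)·(-1) + (-4)·(-4) + (3)·(3) + (0)·(0) + (2)·(2)) / 4 = 30/4 = 7.5
  S[X_1,X_2] = ((-1)·(2) + (-4)·(1) + (3)·(-4) + (0)·(-2) + (2)·(3)) / 4 = -12/4 = -3
  S[X_2,X_2] = ((2)·(2) + (1)·(1) + (-4)·(-4) + (-2)·(-2) + (3)·(3)) / 4 = 34/4 = 8.5

S is symmetric (S[j,i] = S[i,j]). Assembling:

S = [[7.5, -3],
 [-3, 8.5]]


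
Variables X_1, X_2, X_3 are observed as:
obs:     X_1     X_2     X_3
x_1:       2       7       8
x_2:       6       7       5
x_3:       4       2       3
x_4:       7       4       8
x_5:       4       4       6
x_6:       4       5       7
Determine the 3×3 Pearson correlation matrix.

Step 1 — column means:
  mean(X_1) = (2 + 6 + 4 + 7 + 4 + 4) / 6 = 27/6 = 4.5
  mean(X_2) = (7 + 7 + 2 + 4 + 4 + 5) / 6 = 29/6 = 4.8333
  mean(X_3) = (8 + 5 + 3 + 8 + 6 + 7) / 6 = 37/6 = 6.1667

Step 2 — sample variances and covariances s[i,j] = (1/(n-1)) · Σ_k (x_{k,i} - mean_i) · (x_{k,j} - mean_j), with n-1 = 5:
  s[X_1,X_1] = ((-2.5)·(-2.5) + (1.5)·(1.5) + (-0.5)·(-0.5) + (2.5)·(2.5) + (-0.5)·(-0.5) + (-0.5)·(-0.5)) / 5 = 15.5/5 = 3.1
  s[X_1,X_2] = ((-2.5)·(2.1667) + (1.5)·(2.1667) + (-0.5)·(-2.8333) + (2.5)·(-0.8333) + (-0.5)·(-0.8333) + (-0.5)·(0.1667)) / 5 = -2.5/5 = -0.5
  s[X_1,X_3] = ((-2.5)·(1.8333) + (1.5)·(-1.1667) + (-0.5)·(-3.1667) + (2.5)·(1.8333) + (-0.5)·(-0.1667) + (-0.5)·(0.8333)) / 5 = -0.5/5 = -0.1
  s[X_2,X_2] = ((2.1667)·(2.1667) + (2.1667)·(2.1667) + (-2.8333)·(-2.8333) + (-0.8333)·(-0.8333) + (-0.8333)·(-0.8333) + (0.1667)·(0.1667)) / 5 = 18.8333/5 = 3.7667
  s[X_2,X_3] = ((2.1667)·(1.8333) + (2.1667)·(-1.1667) + (-2.8333)·(-3.1667) + (-0.8333)·(1.8333) + (-0.8333)·(-0.1667) + (0.1667)·(0.8333)) / 5 = 9.1667/5 = 1.8333
  s[X_3,X_3] = ((1.8333)·(1.8333) + (-1.1667)·(-1.1667) + (-3.1667)·(-3.1667) + (1.8333)·(1.8333) + (-0.1667)·(-0.1667) + (0.8333)·(0.8333)) / 5 = 18.8333/5 = 3.7667
  Sample standard deviations s_i = √(s[i,i]):
  s(X_1) = √(3.1) = 1.7607
  s(X_2) = √(3.7667) = 1.9408
  s(X_3) = √(3.7667) = 1.9408

Step 3 — r_{ij} = s_{ij} / (s_i · s_j):
  r[X_1,X_1] = 1 (diagonal).
  r[X_1,X_2] = -0.5 / (1.7607 · 1.9408) = -0.5 / 3.4171 = -0.1463
  r[X_1,X_3] = -0.1 / (1.7607 · 1.9408) = -0.1 / 3.4171 = -0.0293
  r[X_2,X_2] = 1 (diagonal).
  r[X_2,X_3] = 1.8333 / (1.9408 · 1.9408) = 1.8333 / 3.7667 = 0.4867
  r[X_3,X_3] = 1 (diagonal).

R is symmetric with unit diagonal. Assembling:

R = [[1, -0.1463, -0.0293],
 [-0.1463, 1, 0.4867],
 [-0.0293, 0.4867, 1]]


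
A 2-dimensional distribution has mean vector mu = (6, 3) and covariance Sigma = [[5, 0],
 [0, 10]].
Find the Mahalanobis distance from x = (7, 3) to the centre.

Step 1 — centre the observation: (x - mu) = (1, 0).

Step 2 — invert Sigma. det(Sigma) = 5·10 - (0)² = 50.
  Sigma^{-1} = (1/det) · [[d, -b], [-b, a]] = [[0.2, 0],
 [0, 0.1]].

Step 3 — form the quadratic (x - mu)^T · Sigma^{-1} · (x - mu):
  Sigma^{-1} · (x - mu) = (0.2, 0).
  (x - mu)^T · [Sigma^{-1} · (x - mu)] = (1)·(0.2) + (0)·(0) = 0.2.

Step 4 — take square root: d = √(0.2) ≈ 0.4472.

d(x, mu) = √(0.2) ≈ 0.4472


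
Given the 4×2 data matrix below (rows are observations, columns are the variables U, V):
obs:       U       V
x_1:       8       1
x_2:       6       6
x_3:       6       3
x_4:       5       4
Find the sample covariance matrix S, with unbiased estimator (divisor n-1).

Step 1 — column means:
  mean(U) = (8 + 6 + 6 + 5) / 4 = 25/4 = 6.25
  mean(V) = (1 + 6 + 3 + 4) / 4 = 14/4 = 3.5

Step 2 — sample covariance S[i,j] = (1/(n-1)) · Σ_k (x_{k,i} - mean_i) · (x_{k,j} - mean_j), with n-1 = 3.
  S[U,U] = ((1.75)·(1.75) + (-0.25)·(-0.25) + (-0.25)·(-0.25) + (-1.25)·(-1.25)) / 3 = 4.75/3 = 1.5833
  S[U,V] = ((1.75)·(-2.5) + (-0.25)·(2.5) + (-0.25)·(-0.5) + (-1.25)·(0.5)) / 3 = -5.5/3 = -1.8333
  S[V,V] = ((-2.5)·(-2.5) + (2.5)·(2.5) + (-0.5)·(-0.5) + (0.5)·(0.5)) / 3 = 13/3 = 4.3333

S is symmetric (S[j,i] = S[i,j]). Assembling:

S = [[1.5833, -1.8333],
 [-1.8333, 4.3333]]


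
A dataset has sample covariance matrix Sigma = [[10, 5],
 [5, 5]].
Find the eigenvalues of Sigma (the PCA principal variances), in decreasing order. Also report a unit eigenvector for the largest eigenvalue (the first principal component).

Step 1 — characteristic polynomial of 2×2 Sigma:
  det(Sigma - λI) = λ² - trace · λ + det = 0.
  trace = 10 + 5 = 15, det = 10·5 - (5)² = 25.
Step 2 — discriminant:
  Δ = trace² - 4·det = 225 - 100 = 125.
Step 3 — eigenvalues:
  λ = (trace ± √Δ)/2 = (15 ± 11.1803)/2,
  λ_1 = 13.0902,  λ_2 = 1.9098.

Step 4 — unit eigenvector for λ_1: solve (Sigma - λ_1 I)v = 0. First row:
  (10 - 13.0902)·v_x + (5)·v_y = 0, i.e. (-3.0902)·v_x + (5)·v_y = 0,
  so v ∝ (b, λ_1 - a) = (5, 3.0902) = u.
  ||u|| = √((5)² + (3.0902)²) = √(34.5492) ≈ 5.8779,
  v_1 = u/||u|| ≈ (0.8507, 0.5257) (||v_1|| = 1).

λ_1 = 13.0902,  λ_2 = 1.9098;  v_1 ≈ (0.8507, 0.5257)


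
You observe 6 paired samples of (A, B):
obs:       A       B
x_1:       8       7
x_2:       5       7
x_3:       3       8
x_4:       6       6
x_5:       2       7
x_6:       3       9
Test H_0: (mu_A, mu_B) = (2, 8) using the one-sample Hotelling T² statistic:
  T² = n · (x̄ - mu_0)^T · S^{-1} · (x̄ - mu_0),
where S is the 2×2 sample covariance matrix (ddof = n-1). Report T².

Step 1 — sample mean vector:
  mean(A) = (8 + 5 + 3 + 6 + 2 + 3) / 6 = 27/6 = 4.5
  mean(B) = (7 + 7 + 8 + 6 + 7 + 9) / 6 = 44/6 = 7.3333
  x̄ = (4.5, 7.3333),  deviation x̄ - mu_0 = (4.5, 7.3333) - (2, 8) = (2.5, -0.6667).

Step 2 — sample covariance matrix, S[i,j] = (1/(n-1)) · Σ_k (x_{k,i} - mean_i) · (x_{k,j} - mean_j), divisor n-1 = 5:
  S[A,A] = ((3.5)·(3.5) + (0.5)·(0.5) + (-1.5)·(-1.5) + (1.5)·(1.5) + (-2.5)·(-2.5) + (-1.5)·(-1.5)) / 5 = 25.5/5 = 5.1
  S[A,B] = ((3.5)·(-0.3333) + (0.5)·(-0.3333) + (-1.5)·(0.6667) + (1.5)·(-1.3333) + (-2.5)·(-0.3333) + (-1.5)·(1.6667)) / 5 = -6/5 = -1.2
  S[B,B] = ((-0.3333)·(-0.3333) + (-0.3333)·(-0.3333) + (0.6667)·(0.6667) + (-1.3333)·(-1.3333) + (-0.3333)·(-0.3333) + (1.6667)·(1.6667)) / 5 = 5.3333/5 = 1.0667
  S = [[5.1, -1.2],
 [-1.2, 1.0667]].

Step 3 — invert S. det(S) = 5.1·1.0667 - (-1.2)² = 4.
  S^{-1} = (1/det) · [[d, -b], [-b, a]] = [[0.2667, 0.3],
 [0.3, 1.275]].

Step 4 — quadratic form (x̄ - mu_0)^T · S^{-1} · (x̄ - mu_0):
  S^{-1} · (x̄ - mu_0) = (0.4667, -0.1),
  (x̄ - mu_0)^T · [...] = (2.5)·(0.4667) + (-0.6667)·(-0.1) = 1.2333.

Step 5 — scale by n: T² = 6 · 1.2333 = 7.4.

T² ≈ 7.4


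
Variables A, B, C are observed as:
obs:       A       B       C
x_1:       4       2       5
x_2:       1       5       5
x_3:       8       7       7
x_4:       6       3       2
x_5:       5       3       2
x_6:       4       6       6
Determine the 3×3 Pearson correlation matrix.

Step 1 — column means:
  mean(A) = (4 + 1 + 8 + 6 + 5 + 4) / 6 = 28/6 = 4.6667
  mean(B) = (2 + 5 + 7 + 3 + 3 + 6) / 6 = 26/6 = 4.3333
  mean(C) = (5 + 5 + 7 + 2 + 2 + 6) / 6 = 27/6 = 4.5

Step 2 — sample variances and covariances s[i,j] = (1/(n-1)) · Σ_k (x_{k,i} - mean_i) · (x_{k,j} - mean_j), with n-1 = 5:
  s[A,A] = ((-0.6667)·(-0.6667) + (-3.6667)·(-3.6667) + (3.3333)·(3.3333) + (1.3333)·(1.3333) + (0.3333)·(0.3333) + (-0.6667)·(-0.6667)) / 5 = 27.3333/5 = 5.4667
  s[A,B] = ((-0.6667)·(-2.3333) + (-3.6667)·(0.6667) + (3.3333)·(2.6667) + (1.3333)·(-1.3333) + (0.3333)·(-1.3333) + (-0.6667)·(1.6667)) / 5 = 4.6667/5 = 0.9333
  s[A,C] = ((-0.6667)·(0.5) + (-3.6667)·(0.5) + (3.3333)·(2.5) + (1.3333)·(-2.5) + (0.3333)·(-2.5) + (-0.6667)·(1.5)) / 5 = 1/5 = 0.2
  s[B,B] = ((-2.3333)·(-2.3333) + (0.6667)·(0.6667) + (2.6667)·(2.6667) + (-1.3333)·(-1.3333) + (-1.3333)·(-1.3333) + (1.6667)·(1.6667)) / 5 = 19.3333/5 = 3.8667
  s[B,C] = ((-2.3333)·(0.5) + (0.6667)·(0.5) + (2.6667)·(2.5) + (-1.3333)·(-2.5) + (-1.3333)·(-2.5) + (1.6667)·(1.5)) / 5 = 15/5 = 3
  s[C,C] = ((0.5)·(0.5) + (0.5)·(0.5) + (2.5)·(2.5) + (-2.5)·(-2.5) + (-2.5)·(-2.5) + (1.5)·(1.5)) / 5 = 21.5/5 = 4.3
  Sample standard deviations s_i = √(s[i,i]):
  s(A) = √(5.4667) = 2.3381
  s(B) = √(3.8667) = 1.9664
  s(C) = √(4.3) = 2.0736

Step 3 — r_{ij} = s_{ij} / (s_i · s_j):
  r[A,A] = 1 (diagonal).
  r[A,B] = 0.9333 / (2.3381 · 1.9664) = 0.9333 / 4.5976 = 0.203
  r[A,C] = 0.2 / (2.3381 · 2.0736) = 0.2 / 4.8484 = 0.0413
  r[B,B] = 1 (diagonal).
  r[B,C] = 3 / (1.9664 · 2.0736) = 3 / 4.0776 = 0.7357
  r[C,C] = 1 (diagonal).

R is symmetric with unit diagonal. Assembling:

R = [[1, 0.203, 0.0413],
 [0.203, 1, 0.7357],
 [0.0413, 0.7357, 1]]


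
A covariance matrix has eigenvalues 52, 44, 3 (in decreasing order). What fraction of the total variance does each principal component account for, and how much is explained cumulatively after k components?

Step 1 — total variance = trace(Sigma) = Σ λ_i = 52 + 44 + 3 = 99.

Step 2 — fraction explained by component i = λ_i / Σ λ:
  PC1: 52/99 = 0.5253
  PC2: 44/99 = 0.4444
  PC3: 3/99 = 0.0303

Step 3 — cumulative fraction after k components = (λ_1 + ... + λ_k) / Σ λ:
  k = 1: 52/99 = 0.5253
  k = 2: (52 + 44)/99 = 96/99 = 0.9697
  k = 3: (52 + 44 + 3)/99 = 99/99 = 1

Summary (fraction, with percent):

explained: PC1 0.5253 (52.53%), PC2 0.4444 (44.44%), PC3 0.0303 (3.03%);  cumulative: 0.5253, 0.9697, 1


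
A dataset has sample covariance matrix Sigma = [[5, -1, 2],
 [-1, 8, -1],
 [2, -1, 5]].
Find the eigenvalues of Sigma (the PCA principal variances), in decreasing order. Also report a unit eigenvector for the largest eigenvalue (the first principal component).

Step 1 — characteristic polynomial p(λ) = det(λI - Sigma) = λ³ - tr·λ² + c_1·λ - det, where tr = trace, c_1 = sum of the principal 2×2 minors, det = det(Sigma):
  tr = 5 + 8 + 5 = 18,
  c_1 = (5·8 - (-1)²) + (5·5 - (2)²) + (8·5 - (-1)²) = 39 + 21 + 39 = 99,
  det = 5·(8·5 - (-1)²) - (-1)·((-1)·5 - (-1)·(2)) + (2)·((-1)·(-1) - 8·(2)) = 5·(39) - (-1)·(-3) + (2)·(-15) = 162.
  So p(λ) = λ³ - 18λ² + 99λ - 162.
Step 2 — look for an integer root (rational root theorem: any rational root is an integer divisor of 162). Testing λ = 3:
  p(3) = 27 - 162 + 297 - 162 = 0  ✓
  Dividing out (λ - 3): p(λ) = (λ - 3)(λ² - 15λ + 54).
Step 3 — remaining eigenvalues from the quadratic λ² - 15λ + 54 = 0:
  Δ = 15² - 4·54 = 225 - 216 = 9,  λ = (15 ± √9)/2 = (15 ± 3)/2 = 9 or 6.
  Sorted: λ_1 = 9,  λ_2 = 6,  λ_3 = 3  (check: sum = 18 = tr ✓).

Step 4 — unit eigenvector for λ_1 = 9: v spans the null space of (Sigma - λ_1 I), whose rows are
  r_1 = (-4, -1, 2),  r_2 = (-1, -1, -1),  r_3 = (2, -1, -4).
  v is orthogonal to every row, so take v ∝ r_1 × r_2 = ((-1)·(-1) - (2)·(-1), (2)·(-1) - (-4)·(-1), (-4)·(-1) - (-1)·(-1)) = (3, -6, 3).
  Rescale (divide by 3): u = (1, -2, 1).
  ||u|| = √((1)² + (-2)² + (1)²) = √(6) ≈ 2.4495,  v_1 = u/||u|| ≈ (0.4082, -0.8165, 0.4082) (||v_1|| = 1).

λ_1 = 9,  λ_2 = 6,  λ_3 = 3;  v_1 ≈ (0.4082, -0.8165, 0.4082)


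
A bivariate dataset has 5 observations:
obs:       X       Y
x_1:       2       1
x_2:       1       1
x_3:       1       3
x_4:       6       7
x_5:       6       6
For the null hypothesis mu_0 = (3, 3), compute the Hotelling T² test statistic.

Step 1 — sample mean vector:
  mean(X) = (2 + 1 + 1 + 6 + 6) / 5 = 16/5 = 3.2
  mean(Y) = (1 + 1 + 3 + 7 + 6) / 5 = 18/5 = 3.6
  x̄ = (3.2, 3.6),  deviation x̄ - mu_0 = (3.2, 3.6) - (3, 3) = (0.2, 0.6).

Step 2 — sample covariance matrix, S[i,j] = (1/(n-1)) · Σ_k (x_{k,i} - mean_i) · (x_{k,j} - mean_j), divisor n-1 = 4:
  S[X,X] = ((-1.2)·(-1.2) + (-2.2)·(-2.2) + (-2.2)·(-2.2) + (2.8)·(2.8) + (2.8)·(2.8)) / 4 = 26.8/4 = 6.7
  S[X,Y] = ((-1.2)·(-2.6) + (-2.2)·(-2.6) + (-2.2)·(-0.6) + (2.8)·(3.4) + (2.8)·(2.4)) / 4 = 26.4/4 = 6.6
  S[Y,Y] = ((-2.6)·(-2.6) + (-2.6)·(-2.6) + (-0.6)·(-0.6) + (3.4)·(3.4) + (2.4)·(2.4)) / 4 = 31.2/4 = 7.8
  S = [[6.7, 6.6],
 [6.6, 7.8]].

Step 3 — invert S. det(S) = 6.7·7.8 - (6.6)² = 8.7.
  S^{-1} = (1/det) · [[d, -b], [-b, a]] = [[0.8966, -0.7586],
 [-0.7586, 0.7701]].

Step 4 — quadratic form (x̄ - mu_0)^T · S^{-1} · (x̄ - mu_0):
  S^{-1} · (x̄ - mu_0) = (-0.2759, 0.3103),
  (x̄ - mu_0)^T · [...] = (0.2)·(-0.2759) + (0.6)·(0.3103) = 0.131.

Step 5 — scale by n: T² = 5 · 0.131 = 0.6552.

T² ≈ 0.6552


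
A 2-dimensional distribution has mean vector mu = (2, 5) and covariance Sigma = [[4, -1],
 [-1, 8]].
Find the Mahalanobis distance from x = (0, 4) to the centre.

Step 1 — centre the observation: (x - mu) = (-2, -1).

Step 2 — invert Sigma. det(Sigma) = 4·8 - (-1)² = 31.
  Sigma^{-1} = (1/det) · [[d, -b], [-b, a]] = [[0.2581, 0.0323],
 [0.0323, 0.129]].

Step 3 — form the quadratic (x - mu)^T · Sigma^{-1} · (x - mu):
  Sigma^{-1} · (x - mu) = (-0.5484, -0.1935).
  (x - mu)^T · [Sigma^{-1} · (x - mu)] = (-2)·(-0.5484) + (-1)·(-0.1935) = 1.2903.

Step 4 — take square root: d = √(1.2903) ≈ 1.1359.

d(x, mu) = √(1.2903) ≈ 1.1359


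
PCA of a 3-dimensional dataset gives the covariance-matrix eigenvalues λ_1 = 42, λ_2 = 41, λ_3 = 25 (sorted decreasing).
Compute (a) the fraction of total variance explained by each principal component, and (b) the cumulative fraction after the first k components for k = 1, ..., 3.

Step 1 — total variance = trace(Sigma) = Σ λ_i = 42 + 41 + 25 = 108.

Step 2 — fraction explained by component i = λ_i / Σ λ:
  PC1: 42/108 = 0.3889
  PC2: 41/108 = 0.3796
  PC3: 25/108 = 0.2315

Step 3 — cumulative fraction after k components = (λ_1 + ... + λ_k) / Σ λ:
  k = 1: 42/108 = 0.3889
  k = 2: (42 + 41)/108 = 83/108 = 0.7685
  k = 3: (42 + 41 + 25)/108 = 108/108 = 1

Summary (fraction, with percent):

explained: PC1 0.3889 (38.89%), PC2 0.3796 (37.96%), PC3 0.2315 (23.15%);  cumulative: 0.3889, 0.7685, 1


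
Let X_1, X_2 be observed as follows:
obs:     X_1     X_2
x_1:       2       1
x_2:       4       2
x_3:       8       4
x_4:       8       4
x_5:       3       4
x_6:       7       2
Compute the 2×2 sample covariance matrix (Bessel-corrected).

Step 1 — column means:
  mean(X_1) = (2 + 4 + 8 + 8 + 3 + 7) / 6 = 32/6 = 5.3333
  mean(X_2) = (1 + 2 + 4 + 4 + 4 + 2) / 6 = 17/6 = 2.8333

Step 2 — sample covariance S[i,j] = (1/(n-1)) · Σ_k (x_{k,i} - mean_i) · (x_{k,j} - mean_j), with n-1 = 5.
  S[X_1,X_1] = ((-3.3333)·(-3.3333) + (-1.3333)·(-1.3333) + (2.6667)·(2.6667) + (2.6667)·(2.6667) + (-2.3333)·(-2.3333) + (1.6667)·(1.6667)) / 5 = 35.3333/5 = 7.0667
  S[X_1,X_2] = ((-3.3333)·(-1.8333) + (-1.3333)·(-0.8333) + (2.6667)·(1.1667) + (2.6667)·(1.1667) + (-2.3333)·(1.1667) + (1.6667)·(-0.8333)) / 5 = 9.3333/5 = 1.8667
  S[X_2,X_2] = ((-1.8333)·(-1.8333) + (-0.8333)·(-0.8333) + (1.1667)·(1.1667) + (1.1667)·(1.1667) + (1.1667)·(1.1667) + (-0.8333)·(-0.8333)) / 5 = 8.8333/5 = 1.7667

S is symmetric (S[j,i] = S[i,j]). Assembling:

S = [[7.0667, 1.8667],
 [1.8667, 1.7667]]


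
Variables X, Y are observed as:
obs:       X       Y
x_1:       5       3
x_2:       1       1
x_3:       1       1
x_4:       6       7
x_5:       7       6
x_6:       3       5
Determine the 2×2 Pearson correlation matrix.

Step 1 — column means:
  mean(X) = (5 + 1 + 1 + 6 + 7 + 3) / 6 = 23/6 = 3.8333
  mean(Y) = (3 + 1 + 1 + 7 + 6 + 5) / 6 = 23/6 = 3.8333

Step 2 — sample variances and covariances s[i,j] = (1/(n-1)) · Σ_k (x_{k,i} - mean_i) · (x_{k,j} - mean_j), with n-1 = 5:
  s[X,X] = ((1.1667)·(1.1667) + (-2.8333)·(-2.8333) + (-2.8333)·(-2.8333) + (2.1667)·(2.1667) + (3.1667)·(3.1667) + (-0.8333)·(-0.8333)) / 5 = 32.8333/5 = 6.5667
  s[X,Y] = ((1.1667)·(-0.8333) + (-2.8333)·(-2.8333) + (-2.8333)·(-2.8333) + (2.1667)·(3.1667) + (3.1667)·(2.1667) + (-0.8333)·(1.1667)) / 5 = 27.8333/5 = 5.5667
  s[Y,Y] = ((-0.8333)·(-0.8333) + (-2.8333)·(-2.8333) + (-2.8333)·(-2.8333) + (3.1667)·(3.1667) + (2.1667)·(2.1667) + (1.1667)·(1.1667)) / 5 = 32.8333/5 = 6.5667
  Sample standard deviations s_i = √(s[i,i]):
  s(X) = √(6.5667) = 2.5626
  s(Y) = √(6.5667) = 2.5626

Step 3 — r_{ij} = s_{ij} / (s_i · s_j):
  r[X,X] = 1 (diagonal).
  r[X,Y] = 5.5667 / (2.5626 · 2.5626) = 5.5667 / 6.5667 = 0.8477
  r[Y,Y] = 1 (diagonal).

R is symmetric with unit diagonal. Assembling:

R = [[1, 0.8477],
 [0.8477, 1]]


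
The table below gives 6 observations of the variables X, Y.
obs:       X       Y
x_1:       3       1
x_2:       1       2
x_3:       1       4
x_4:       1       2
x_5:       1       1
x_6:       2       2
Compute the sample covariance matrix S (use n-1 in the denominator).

Step 1 — column means:
  mean(X) = (3 + 1 + 1 + 1 + 1 + 2) / 6 = 9/6 = 1.5
  mean(Y) = (1 + 2 + 4 + 2 + 1 + 2) / 6 = 12/6 = 2

Step 2 — sample covariance S[i,j] = (1/(n-1)) · Σ_k (x_{k,i} - mean_i) · (x_{k,j} - mean_j), with n-1 = 5.
  S[X,X] = ((1.5)·(1.5) + (-0.5)·(-0.5) + (-0.5)·(-0.5) + (-0.5)·(-0.5) + (-0.5)·(-0.5) + (0.5)·(0.5)) / 5 = 3.5/5 = 0.7
  S[X,Y] = ((1.5)·(-1) + (-0.5)·(0) + (-0.5)·(2) + (-0.5)·(0) + (-0.5)·(-1) + (0.5)·(0)) / 5 = -2/5 = -0.4
  S[Y,Y] = ((-1)·(-1) + (0)·(0) + (2)·(2) + (0)·(0) + (-1)·(-1) + (0)·(0)) / 5 = 6/5 = 1.2

S is symmetric (S[j,i] = S[i,j]). Assembling:

S = [[0.7, -0.4],
 [-0.4, 1.2]]


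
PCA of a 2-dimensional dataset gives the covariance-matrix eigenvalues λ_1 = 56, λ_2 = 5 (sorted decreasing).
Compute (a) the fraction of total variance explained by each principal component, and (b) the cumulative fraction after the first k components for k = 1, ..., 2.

Step 1 — total variance = trace(Sigma) = Σ λ_i = 56 + 5 = 61.

Step 2 — fraction explained by component i = λ_i / Σ λ:
  PC1: 56/61 = 0.918
  PC2: 5/61 = 0.082

Step 3 — cumulative fraction after k components = (λ_1 + ... + λ_k) / Σ λ:
  k = 1: 56/61 = 0.918
  k = 2: (56 + 5)/61 = 61/61 = 1

Summary (fraction, with percent):

explained: PC1 0.918 (91.8%), PC2 0.082 (8.2%);  cumulative: 0.918, 1


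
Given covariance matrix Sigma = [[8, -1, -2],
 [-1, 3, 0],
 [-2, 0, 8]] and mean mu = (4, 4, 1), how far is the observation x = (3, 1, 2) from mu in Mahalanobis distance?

Step 1 — centre the observation: (x - mu) = (-1, -3, 1).

Step 2 — invert Sigma (cofactor / det for 3×3, or solve directly):
  Sigma^{-1} = [[0.1395, 0.0465, 0.0349],
 [0.0465, 0.3488, 0.0116],
 [0.0349, 0.0116, 0.1337]].

Step 3 — form the quadratic (x - mu)^T · Sigma^{-1} · (x - mu):
  Sigma^{-1} · (x - mu) = (-0.2442, -1.0814, 0.064).
  (x - mu)^T · [Sigma^{-1} · (x - mu)] = (-1)·(-0.2442) + (-3)·(-1.0814) + (1)·(0.064) = 3.5523.

Step 4 — take square root: d = √(3.5523) ≈ 1.8848.

d(x, mu) = √(3.5523) ≈ 1.8848


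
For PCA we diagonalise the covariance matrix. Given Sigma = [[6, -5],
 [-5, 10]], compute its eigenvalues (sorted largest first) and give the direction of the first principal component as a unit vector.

Step 1 — characteristic polynomial of 2×2 Sigma:
  det(Sigma - λI) = λ² - trace · λ + det = 0.
  trace = 6 + 10 = 16, det = 6·10 - (-5)² = 35.
Step 2 — discriminant:
  Δ = trace² - 4·det = 256 - 140 = 116.
Step 3 — eigenvalues:
  λ = (trace ± √Δ)/2 = (16 ± 10.7703)/2,
  λ_1 = 13.3852,  λ_2 = 2.6148.

Step 4 — unit eigenvector for λ_1: solve (Sigma - λ_1 I)v = 0. First row:
  (6 - 13.3852)·v_x + (-5)·v_y = 0, i.e. (-7.3852)·v_x + (-5)·v_y = 0,
  so v ∝ (b, λ_1 - a) = (-5, 7.3852); multiply by -1 so the first entry is positive: u = (5, -7.3852).
  ||u|| = √((5)² + (-7.3852)²) = √(79.5407) ≈ 8.9186,
  v_1 = u/||u|| ≈ (0.5606, -0.8281) (||v_1|| = 1).

λ_1 = 13.3852,  λ_2 = 2.6148;  v_1 ≈ (0.5606, -0.8281)


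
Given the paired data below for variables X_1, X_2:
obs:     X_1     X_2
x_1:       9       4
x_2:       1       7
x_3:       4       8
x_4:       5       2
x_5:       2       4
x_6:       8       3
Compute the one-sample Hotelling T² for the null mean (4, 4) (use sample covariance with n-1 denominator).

Step 1 — sample mean vector:
  mean(X_1) = (9 + 1 + 4 + 5 + 2 + 8) / 6 = 29/6 = 4.8333
  mean(X_2) = (4 + 7 + 8 + 2 + 4 + 3) / 6 = 28/6 = 4.6667
  x̄ = (4.8333, 4.6667),  deviation x̄ - mu_0 = (4.8333, 4.6667) - (4, 4) = (0.8333, 0.6667).

Step 2 — sample covariance matrix, S[i,j] = (1/(n-1)) · Σ_k (x_{k,i} - mean_i) · (x_{k,j} - mean_j), divisor n-1 = 5:
  S[X_1,X_1] = ((4.1667)·(4.1667) + (-3.8333)·(-3.8333) + (-0.8333)·(-0.8333) + (0.1667)·(0.1667) + (-2.8333)·(-2.8333) + (3.1667)·(3.1667)) / 5 = 50.8333/5 = 10.1667
  S[X_1,X_2] = ((4.1667)·(-0.6667) + (-3.8333)·(2.3333) + (-0.8333)·(3.3333) + (0.1667)·(-2.6667) + (-2.8333)·(-0.6667) + (3.1667)·(-1.6667)) / 5 = -18.3333/5 = -3.6667
  S[X_2,X_2] = ((-0.6667)·(-0.6667) + (2.3333)·(2.3333) + (3.3333)·(3.3333) + (-2.6667)·(-2.6667) + (-0.6667)·(-0.6667) + (-1.6667)·(-1.6667)) / 5 = 27.3333/5 = 5.4667
  S = [[10.1667, -3.6667],
 [-3.6667, 5.4667]].

Step 3 — invert S. det(S) = 10.1667·5.4667 - (-3.6667)² = 42.1333.
  S^{-1} = (1/det) · [[d, -b], [-b, a]] = [[0.1297, 0.087],
 [0.087, 0.2413]].

Step 4 — quadratic form (x̄ - mu_0)^T · S^{-1} · (x̄ - mu_0):
  S^{-1} · (x̄ - mu_0) = (0.1661, 0.2334),
  (x̄ - mu_0)^T · [...] = (0.8333)·(0.1661) + (0.6667)·(0.2334) = 0.294.

Step 5 — scale by n: T² = 6 · 0.294 = 1.7642.

T² ≈ 1.7642


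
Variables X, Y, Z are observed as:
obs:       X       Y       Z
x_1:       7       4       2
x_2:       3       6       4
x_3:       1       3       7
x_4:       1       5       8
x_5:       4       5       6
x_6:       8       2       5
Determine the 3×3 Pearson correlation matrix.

Step 1 — column means:
  mean(X) = (7 + 3 + 1 + 1 + 4 + 8) / 6 = 24/6 = 4
  mean(Y) = (4 + 6 + 3 + 5 + 5 + 2) / 6 = 25/6 = 4.1667
  mean(Z) = (2 + 4 + 7 + 8 + 6 + 5) / 6 = 32/6 = 5.3333

Step 2 — sample variances and covariances s[i,j] = (1/(n-1)) · Σ_k (x_{k,i} - mean_i) · (x_{k,j} - mean_j), with n-1 = 5:
  s[X,X] = ((3)·(3) + (-1)·(-1) + (-3)·(-3) + (-3)·(-3) + (0)·(0) + (4)·(4)) / 5 = 44/5 = 8.8
  s[X,Y] = ((3)·(-0.1667) + (-1)·(1.8333) + (-3)·(-1.1667) + (-3)·(0.8333) + (0)·(0.8333) + (4)·(-2.1667)) / 5 = -10/5 = -2
  s[X,Z] = ((3)·(-3.3333) + (-1)·(-1.3333) + (-3)·(1.6667) + (-3)·(2.6667) + (0)·(0.6667) + (4)·(-0.3333)) / 5 = -23/5 = -4.6
  s[Y,Y] = ((-0.1667)·(-0.1667) + (1.8333)·(1.8333) + (-1.1667)·(-1.1667) + (0.8333)·(0.8333) + (0.8333)·(0.8333) + (-2.1667)·(-2.1667)) / 5 = 10.8333/5 = 2.1667
  s[Y,Z] = ((-0.1667)·(-3.3333) + (1.8333)·(-1.3333) + (-1.1667)·(1.6667) + (0.8333)·(2.6667) + (0.8333)·(0.6667) + (-2.1667)·(-0.3333)) / 5 = -0.3333/5 = -0.0667
  s[Z,Z] = ((-3.3333)·(-3.3333) + (-1.3333)·(-1.3333) + (1.6667)·(1.6667) + (2.6667)·(2.6667) + (0.6667)·(0.6667) + (-0.3333)·(-0.3333)) / 5 = 23.3333/5 = 4.6667
  Sample standard deviations s_i = √(s[i,i]):
  s(X) = √(8.8) = 2.9665
  s(Y) = √(2.1667) = 1.472
  s(Z) = √(4.6667) = 2.1602

Step 3 — r_{ij} = s_{ij} / (s_i · s_j):
  r[X,X] = 1 (diagonal).
  r[X,Y] = -2 / (2.9665 · 1.472) = -2 / 4.3665 = -0.458
  r[X,Z] = -4.6 / (2.9665 · 2.1602) = -4.6 / 6.4083 = -0.7178
  r[Y,Y] = 1 (diagonal).
  r[Y,Z] = -0.0667 / (1.472 · 2.1602) = -0.0667 / 3.1798 = -0.021
  r[Z,Z] = 1 (diagonal).

R is symmetric with unit diagonal. Assembling:

R = [[1, -0.458, -0.7178],
 [-0.458, 1, -0.021],
 [-0.7178, -0.021, 1]]


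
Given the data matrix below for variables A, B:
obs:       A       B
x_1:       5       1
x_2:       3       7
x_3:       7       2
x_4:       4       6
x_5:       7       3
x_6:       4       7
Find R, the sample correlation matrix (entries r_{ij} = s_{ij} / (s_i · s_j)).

Step 1 — column means:
  mean(A) = (5 + 3 + 7 + 4 + 7 + 4) / 6 = 30/6 = 5
  mean(B) = (1 + 7 + 2 + 6 + 3 + 7) / 6 = 26/6 = 4.3333

Step 2 — sample variances and covariances s[i,j] = (1/(n-1)) · Σ_k (x_{k,i} - mean_i) · (x_{k,j} - mean_j), with n-1 = 5:
  s[A,A] = ((0)·(0) + (-2)·(-2) + (2)·(2) + (-1)·(-1) + (2)·(2) + (-1)·(-1)) / 5 = 14/5 = 2.8
  s[A,B] = ((0)·(-3.3333) + (-2)·(2.6667) + (2)·(-2.3333) + (-1)·(1.6667) + (2)·(-1.3333) + (-1)·(2.6667)) / 5 = -17/5 = -3.4
  s[B,B] = ((-3.3333)·(-3.3333) + (2.6667)·(2.6667) + (-2.3333)·(-2.3333) + (1.6667)·(1.6667) + (-1.3333)·(-1.3333) + (2.6667)·(2.6667)) / 5 = 35.3333/5 = 7.0667
  Sample standard deviations s_i = √(s[i,i]):
  s(A) = √(2.8) = 1.6733
  s(B) = √(7.0667) = 2.6583

Step 3 — r_{ij} = s_{ij} / (s_i · s_j):
  r[A,A] = 1 (diagonal).
  r[A,B] = -3.4 / (1.6733 · 2.6583) = -3.4 / 4.4482 = -0.7644
  r[B,B] = 1 (diagonal).

R is symmetric with unit diagonal. Assembling:

R = [[1, -0.7644],
 [-0.7644, 1]]


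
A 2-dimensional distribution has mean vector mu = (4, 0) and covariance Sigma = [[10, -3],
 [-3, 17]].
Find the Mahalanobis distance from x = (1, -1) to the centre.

Step 1 — centre the observation: (x - mu) = (-3, -1).

Step 2 — invert Sigma. det(Sigma) = 10·17 - (-3)² = 161.
  Sigma^{-1} = (1/det) · [[d, -b], [-b, a]] = [[0.1056, 0.0186],
 [0.0186, 0.0621]].

Step 3 — form the quadratic (x - mu)^T · Sigma^{-1} · (x - mu):
  Sigma^{-1} · (x - mu) = (-0.3354, -0.118).
  (x - mu)^T · [Sigma^{-1} · (x - mu)] = (-3)·(-0.3354) + (-1)·(-0.118) = 1.1242.

Step 4 — take square root: d = √(1.1242) ≈ 1.0603.

d(x, mu) = √(1.1242) ≈ 1.0603


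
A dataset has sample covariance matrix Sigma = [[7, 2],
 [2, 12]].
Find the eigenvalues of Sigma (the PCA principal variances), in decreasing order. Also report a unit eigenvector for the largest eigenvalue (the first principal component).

Step 1 — characteristic polynomial of 2×2 Sigma:
  det(Sigma - λI) = λ² - trace · λ + det = 0.
  trace = 7 + 12 = 19, det = 7·12 - (2)² = 80.
Step 2 — discriminant:
  Δ = trace² - 4·det = 361 - 320 = 41.
Step 3 — eigenvalues:
  λ = (trace ± √Δ)/2 = (19 ± 6.4031)/2,
  λ_1 = 12.7016,  λ_2 = 6.2984.

Step 4 — unit eigenvector for λ_1: solve (Sigma - λ_1 I)v = 0. First row:
  (7 - 12.7016)·v_x + (2)·v_y = 0, i.e. (-5.7016)·v_x + (2)·v_y = 0,
  so v ∝ (b, λ_1 - a) = (2, 5.7016) = u.
  ||u|| = √((2)² + (5.7016)²) = √(36.5078) ≈ 6.0422,
  v_1 = u/||u|| ≈ (0.331, 0.9436) (||v_1|| = 1).

λ_1 = 12.7016,  λ_2 = 6.2984;  v_1 ≈ (0.331, 0.9436)


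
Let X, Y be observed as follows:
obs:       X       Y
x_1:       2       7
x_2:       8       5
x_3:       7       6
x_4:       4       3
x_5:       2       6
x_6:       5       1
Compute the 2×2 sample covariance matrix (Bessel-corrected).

Step 1 — column means:
  mean(X) = (2 + 8 + 7 + 4 + 2 + 5) / 6 = 28/6 = 4.6667
  mean(Y) = (7 + 5 + 6 + 3 + 6 + 1) / 6 = 28/6 = 4.6667

Step 2 — sample covariance S[i,j] = (1/(n-1)) · Σ_k (x_{k,i} - mean_i) · (x_{k,j} - mean_j), with n-1 = 5.
  S[X,X] = ((-2.6667)·(-2.6667) + (3.3333)·(3.3333) + (2.3333)·(2.3333) + (-0.6667)·(-0.6667) + (-2.6667)·(-2.6667) + (0.3333)·(0.3333)) / 5 = 31.3333/5 = 6.2667
  S[X,Y] = ((-2.6667)·(2.3333) + (3.3333)·(0.3333) + (2.3333)·(1.3333) + (-0.6667)·(-1.6667) + (-2.6667)·(1.3333) + (0.3333)·(-3.6667)) / 5 = -5.6667/5 = -1.1333
  S[Y,Y] = ((2.3333)·(2.3333) + (0.3333)·(0.3333) + (1.3333)·(1.3333) + (-1.6667)·(-1.6667) + (1.3333)·(1.3333) + (-3.6667)·(-3.6667)) / 5 = 25.3333/5 = 5.0667

S is symmetric (S[j,i] = S[i,j]). Assembling:

S = [[6.2667, -1.1333],
 [-1.1333, 5.0667]]


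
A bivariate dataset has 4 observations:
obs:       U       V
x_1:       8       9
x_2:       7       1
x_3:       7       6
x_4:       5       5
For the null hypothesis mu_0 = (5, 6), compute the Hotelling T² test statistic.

Step 1 — sample mean vector:
  mean(U) = (8 + 7 + 7 + 5) / 4 = 27/4 = 6.75
  mean(V) = (9 + 1 + 6 + 5) / 4 = 21/4 = 5.25
  x̄ = (6.75, 5.25),  deviation x̄ - mu_0 = (6.75, 5.25) - (5, 6) = (1.75, -0.75).

Step 2 — sample covariance matrix, S[i,j] = (1/(n-1)) · Σ_k (x_{k,i} - mean_i) · (x_{k,j} - mean_j), divisor n-1 = 3:
  S[U,U] = ((1.25)·(1.25) + (0.25)·(0.25) + (0.25)·(0.25) + (-1.75)·(-1.75)) / 3 = 4.75/3 = 1.5833
  S[U,V] = ((1.25)·(3.75) + (0.25)·(-4.25) + (0.25)·(0.75) + (-1.75)·(-0.25)) / 3 = 4.25/3 = 1.4167
  S[V,V] = ((3.75)·(3.75) + (-4.25)·(-4.25) + (0.75)·(0.75) + (-0.25)·(-0.25)) / 3 = 32.75/3 = 10.9167
  S = [[1.5833, 1.4167],
 [1.4167, 10.9167]].

Step 3 — invert S. det(S) = 1.5833·10.9167 - (1.4167)² = 15.2778.
  S^{-1} = (1/det) · [[d, -b], [-b, a]] = [[0.7145, -0.0927],
 [-0.0927, 0.1036]].

Step 4 — quadratic form (x̄ - mu_0)^T · S^{-1} · (x̄ - mu_0):
  S^{-1} · (x̄ - mu_0) = (1.32, -0.24),
  (x̄ - mu_0)^T · [...] = (1.75)·(1.32) + (-0.75)·(-0.24) = 2.49.

Step 5 — scale by n: T² = 4 · 2.49 = 9.96.

T² ≈ 9.96


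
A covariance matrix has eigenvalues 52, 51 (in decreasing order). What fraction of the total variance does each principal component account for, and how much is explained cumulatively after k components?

Step 1 — total variance = trace(Sigma) = Σ λ_i = 52 + 51 = 103.

Step 2 — fraction explained by component i = λ_i / Σ λ:
  PC1: 52/103 = 0.5049
  PC2: 51/103 = 0.4951

Step 3 — cumulative fraction after k components = (λ_1 + ... + λ_k) / Σ λ:
  k = 1: 52/103 = 0.5049
  k = 2: (52 + 51)/103 = 103/103 = 1

Summary (fraction, with percent):

explained: PC1 0.5049 (50.49%), PC2 0.4951 (49.51%);  cumulative: 0.5049, 1


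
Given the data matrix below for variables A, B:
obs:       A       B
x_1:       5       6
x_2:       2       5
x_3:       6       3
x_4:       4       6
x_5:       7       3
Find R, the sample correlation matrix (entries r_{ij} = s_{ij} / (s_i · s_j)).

Step 1 — column means:
  mean(A) = (5 + 2 + 6 + 4 + 7) / 5 = 24/5 = 4.8
  mean(B) = (6 + 5 + 3 + 6 + 3) / 5 = 23/5 = 4.6

Step 2 — sample variances and covariances s[i,j] = (1/(n-1)) · Σ_k (x_{k,i} - mean_i) · (x_{k,j} - mean_j), with n-1 = 4:
  s[A,A] = ((0.2)·(0.2) + (-2.8)·(-2.8) + (1.2)·(1.2) + (-0.8)·(-0.8) + (2.2)·(2.2)) / 4 = 14.8/4 = 3.7
  s[A,B] = ((0.2)·(1.4) + (-2.8)·(0.4) + (1.2)·(-1.6) + (-0.8)·(1.4) + (2.2)·(-1.6)) / 4 = -7.4/4 = -1.85
  s[B,B] = ((1.4)·(1.4) + (0.4)·(0.4) + (-1.6)·(-1.6) + (1.4)·(1.4) + (-1.6)·(-1.6)) / 4 = 9.2/4 = 2.3
  Sample standard deviations s_i = √(s[i,i]):
  s(A) = √(3.7) = 1.9235
  s(B) = √(2.3) = 1.5166

Step 3 — r_{ij} = s_{ij} / (s_i · s_j):
  r[A,A] = 1 (diagonal).
  r[A,B] = -1.85 / (1.9235 · 1.5166) = -1.85 / 2.9172 = -0.6342
  r[B,B] = 1 (diagonal).

R is symmetric with unit diagonal. Assembling:

R = [[1, -0.6342],
 [-0.6342, 1]]


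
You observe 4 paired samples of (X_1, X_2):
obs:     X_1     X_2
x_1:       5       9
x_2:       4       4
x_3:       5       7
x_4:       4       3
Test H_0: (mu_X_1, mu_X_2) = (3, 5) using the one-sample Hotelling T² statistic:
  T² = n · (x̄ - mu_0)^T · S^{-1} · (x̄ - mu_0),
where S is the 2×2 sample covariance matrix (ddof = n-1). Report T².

Step 1 — sample mean vector:
  mean(X_1) = (5 + 4 + 5 + 4) / 4 = 18/4 = 4.5
  mean(X_2) = (9 + 4 + 7 + 3) / 4 = 23/4 = 5.75
  x̄ = (4.5, 5.75),  deviation x̄ - mu_0 = (4.5, 5.75) - (3, 5) = (1.5, 0.75).

Step 2 — sample covariance matrix, S[i,j] = (1/(n-1)) · Σ_k (x_{k,i} - mean_i) · (x_{k,j} - mean_j), divisor n-1 = 3:
  S[X_1,X_1] = ((0.5)·(0.5) + (-0.5)·(-0.5) + (0.5)·(0.5) + (-0.5)·(-0.5)) / 3 = 1/3 = 0.3333
  S[X_1,X_2] = ((0.5)·(3.25) + (-0.5)·(-1.75) + (0.5)·(1.25) + (-0.5)·(-2.75)) / 3 = 4.5/3 = 1.5
  S[X_2,X_2] = ((3.25)·(3.25) + (-1.75)·(-1.75) + (1.25)·(1.25) + (-2.75)·(-2.75)) / 3 = 22.75/3 = 7.5833
  S = [[0.3333, 1.5],
 [1.5, 7.5833]].

Step 3 — invert S. det(S) = 0.3333·7.5833 - (1.5)² = 0.2778.
  S^{-1} = (1/det) · [[d, -b], [-b, a]] = [[27.3, -5.4],
 [-5.4, 1.2]].

Step 4 — quadratic form (x̄ - mu_0)^T · S^{-1} · (x̄ - mu_0):
  S^{-1} · (x̄ - mu_0) = (36.9, -7.2),
  (x̄ - mu_0)^T · [...] = (1.5)·(36.9) + (0.75)·(-7.2) = 49.95.

Step 5 — scale by n: T² = 4 · 49.95 = 199.8.

T² ≈ 199.8
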